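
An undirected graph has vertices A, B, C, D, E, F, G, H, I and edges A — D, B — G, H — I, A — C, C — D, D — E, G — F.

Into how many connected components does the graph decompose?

3

From A: component {A, C, D, E}.
From B: component {B, F, G}.
From H: component {H, I}.
That's 3 components.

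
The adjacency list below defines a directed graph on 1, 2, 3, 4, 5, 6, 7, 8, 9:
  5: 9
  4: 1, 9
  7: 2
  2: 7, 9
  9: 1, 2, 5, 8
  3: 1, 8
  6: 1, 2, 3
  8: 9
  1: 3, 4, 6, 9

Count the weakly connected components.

1

From 1: component {1, 2, 3, 4, 5, 6, 7, 8, 9}.
That's 1 component.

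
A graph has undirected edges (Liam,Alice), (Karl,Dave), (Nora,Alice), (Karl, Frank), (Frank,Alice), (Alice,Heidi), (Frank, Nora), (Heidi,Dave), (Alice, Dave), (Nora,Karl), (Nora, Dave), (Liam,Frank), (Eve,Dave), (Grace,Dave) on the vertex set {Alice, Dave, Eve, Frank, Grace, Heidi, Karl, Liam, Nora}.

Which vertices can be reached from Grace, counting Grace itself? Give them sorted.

Alice, Dave, Eve, Frank, Grace, Heidi, Karl, Liam, Nora

Start at Grace.
Its neighbours: Dave.
Then their neighbours: Alice, Eve, Heidi, Karl, Nora.
Then next layer: Frank, Liam.
Every vertex is now reached.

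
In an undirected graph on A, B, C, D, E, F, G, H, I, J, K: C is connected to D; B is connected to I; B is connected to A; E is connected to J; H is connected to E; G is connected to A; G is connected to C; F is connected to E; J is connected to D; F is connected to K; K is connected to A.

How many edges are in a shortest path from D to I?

Distance 0: D.
Distance 1: C, J.
Distance 2: E, G.
Distance 3: A, F, H.
Distance 4: B, K.
Distance 5: I — contains I.

5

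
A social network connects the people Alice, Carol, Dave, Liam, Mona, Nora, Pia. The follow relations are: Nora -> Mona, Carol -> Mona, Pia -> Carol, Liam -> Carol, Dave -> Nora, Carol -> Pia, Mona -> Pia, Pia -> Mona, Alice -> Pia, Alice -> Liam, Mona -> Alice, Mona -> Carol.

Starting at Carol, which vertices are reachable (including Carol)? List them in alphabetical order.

Alice, Carol, Liam, Mona, Pia

Start at Carol.
Its neighbours: Mona, Pia.
Then their neighbours: Alice.
Then next layer: Liam.
Nothing further is reachable.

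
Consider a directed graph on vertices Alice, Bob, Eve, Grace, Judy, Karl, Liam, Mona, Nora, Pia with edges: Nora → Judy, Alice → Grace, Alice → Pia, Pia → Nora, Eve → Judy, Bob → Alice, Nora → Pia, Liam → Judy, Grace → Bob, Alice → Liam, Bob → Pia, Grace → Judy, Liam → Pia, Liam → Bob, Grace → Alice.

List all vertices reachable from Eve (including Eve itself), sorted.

Start at Eve.
Its neighbours: Judy.
Nothing further is reachable.

Eve, Judy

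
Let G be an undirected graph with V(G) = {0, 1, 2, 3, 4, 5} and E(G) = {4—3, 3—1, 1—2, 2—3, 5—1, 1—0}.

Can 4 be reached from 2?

Yes

Explore from 2.
Distance 1: reach 1, 3.
Distance 2: reach 0, 4, 5.
Found 4.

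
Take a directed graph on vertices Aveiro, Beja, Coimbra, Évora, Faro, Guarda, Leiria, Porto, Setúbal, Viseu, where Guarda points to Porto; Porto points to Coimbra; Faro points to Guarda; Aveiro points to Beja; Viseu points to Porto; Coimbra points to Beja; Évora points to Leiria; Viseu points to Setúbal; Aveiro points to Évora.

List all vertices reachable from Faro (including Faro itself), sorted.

Start at Faro.
Its neighbours: Guarda.
Then their neighbours: Porto.
Then next layer: Coimbra.
Then next layer: Beja.
Nothing further is reachable.

Beja, Coimbra, Faro, Guarda, Porto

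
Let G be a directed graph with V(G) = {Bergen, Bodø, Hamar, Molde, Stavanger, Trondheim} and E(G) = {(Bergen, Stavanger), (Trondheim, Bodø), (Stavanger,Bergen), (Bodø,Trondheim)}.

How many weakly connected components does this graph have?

From Bergen: component {Bergen, Stavanger}.
From Bodø: component {Bodø, Trondheim}.
From Hamar: component {Hamar}.
From Molde: component {Molde}.
That's 4 components.

4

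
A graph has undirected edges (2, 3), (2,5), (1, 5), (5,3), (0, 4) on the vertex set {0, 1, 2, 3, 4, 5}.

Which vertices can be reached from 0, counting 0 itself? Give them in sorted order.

0, 4

Start at 0.
Its neighbours: 4.
Nothing further is reachable.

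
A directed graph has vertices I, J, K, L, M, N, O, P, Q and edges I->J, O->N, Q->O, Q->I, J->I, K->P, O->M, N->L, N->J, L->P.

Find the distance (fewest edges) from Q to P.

Distance 0: Q.
Distance 1: I, O.
Distance 2: J, M, N.
Distance 3: L.
Distance 4: P — contains P.

4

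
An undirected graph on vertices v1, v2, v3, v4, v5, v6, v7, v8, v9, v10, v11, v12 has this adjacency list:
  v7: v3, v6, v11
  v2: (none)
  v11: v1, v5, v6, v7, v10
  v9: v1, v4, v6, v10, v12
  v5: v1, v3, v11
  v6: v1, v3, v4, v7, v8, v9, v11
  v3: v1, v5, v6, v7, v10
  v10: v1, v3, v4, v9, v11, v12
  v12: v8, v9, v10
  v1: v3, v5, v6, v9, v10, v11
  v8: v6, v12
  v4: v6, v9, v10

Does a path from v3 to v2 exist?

Explore from v3.
Distance 1: reach v1, v5, v6, v7, v10.
Distance 2: reach v4, v8, v9, v11, v12.
The search is exhausted without reaching v2; it lies in a different component.

No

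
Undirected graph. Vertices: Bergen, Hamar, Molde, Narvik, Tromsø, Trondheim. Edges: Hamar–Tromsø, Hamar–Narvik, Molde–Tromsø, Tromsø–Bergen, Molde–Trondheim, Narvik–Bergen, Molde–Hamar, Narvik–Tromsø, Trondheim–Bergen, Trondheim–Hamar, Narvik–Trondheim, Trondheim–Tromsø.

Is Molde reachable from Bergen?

Explore from Bergen.
Distance 1: reach Narvik, Tromsø, Trondheim.
Distance 2: reach Hamar, Molde.
Found Molde.

Yes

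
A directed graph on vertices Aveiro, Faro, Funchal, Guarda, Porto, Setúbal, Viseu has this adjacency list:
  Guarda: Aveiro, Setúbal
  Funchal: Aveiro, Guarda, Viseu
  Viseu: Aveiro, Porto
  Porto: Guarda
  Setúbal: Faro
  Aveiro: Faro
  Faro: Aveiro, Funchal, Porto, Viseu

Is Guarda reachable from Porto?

Explore from Porto.
Distance 1: reach Guarda.
Found Guarda.

Yes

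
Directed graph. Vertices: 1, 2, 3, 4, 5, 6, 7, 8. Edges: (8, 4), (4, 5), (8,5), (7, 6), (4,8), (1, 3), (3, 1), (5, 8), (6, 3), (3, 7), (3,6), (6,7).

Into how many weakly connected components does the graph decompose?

From 1: component {1, 3, 6, 7}.
From 2: component {2}.
From 4: component {4, 5, 8}.
That's 3 components.

3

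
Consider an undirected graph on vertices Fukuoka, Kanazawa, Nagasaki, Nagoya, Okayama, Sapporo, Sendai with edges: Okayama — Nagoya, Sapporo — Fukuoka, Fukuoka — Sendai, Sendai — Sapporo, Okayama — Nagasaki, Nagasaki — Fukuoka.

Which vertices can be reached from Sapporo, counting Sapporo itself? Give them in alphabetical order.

Fukuoka, Nagasaki, Nagoya, Okayama, Sapporo, Sendai

Start at Sapporo.
Its neighbours: Fukuoka, Sendai.
Then their neighbours: Nagasaki.
Then next layer: Okayama.
Then next layer: Nagoya.
Nothing further is reachable.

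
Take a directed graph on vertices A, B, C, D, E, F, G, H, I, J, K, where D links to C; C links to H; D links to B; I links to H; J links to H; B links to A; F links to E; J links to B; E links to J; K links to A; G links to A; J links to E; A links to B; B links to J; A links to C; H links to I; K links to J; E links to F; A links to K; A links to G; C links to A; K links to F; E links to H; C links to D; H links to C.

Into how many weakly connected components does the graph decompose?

From A: component {A, B, C, D, E, F, G, H, I, J, K}.
That's 1 component.

1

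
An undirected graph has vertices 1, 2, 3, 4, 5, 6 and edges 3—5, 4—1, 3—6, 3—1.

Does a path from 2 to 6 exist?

2 has no edges, so nothing is reachable from it.

No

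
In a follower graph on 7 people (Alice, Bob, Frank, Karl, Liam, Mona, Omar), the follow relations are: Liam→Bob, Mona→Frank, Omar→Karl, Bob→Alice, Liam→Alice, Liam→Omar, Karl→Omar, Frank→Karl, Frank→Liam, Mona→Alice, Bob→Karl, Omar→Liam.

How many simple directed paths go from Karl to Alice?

2

Karl→Omar→Liam→Alice
Karl→Omar→Liam→Bob→Alice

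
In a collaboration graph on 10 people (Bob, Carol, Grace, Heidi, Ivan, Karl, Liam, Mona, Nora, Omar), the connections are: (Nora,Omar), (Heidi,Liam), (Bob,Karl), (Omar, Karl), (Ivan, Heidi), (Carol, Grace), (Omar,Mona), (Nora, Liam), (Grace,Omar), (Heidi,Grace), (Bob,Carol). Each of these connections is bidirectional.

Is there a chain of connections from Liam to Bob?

Yes

Explore from Liam.
Distance 1: reach Heidi, Nora.
Distance 2: reach Grace, Ivan, Omar.
Distance 3: reach Carol, Karl, Mona.
Distance 4: reach Bob.
Found Bob.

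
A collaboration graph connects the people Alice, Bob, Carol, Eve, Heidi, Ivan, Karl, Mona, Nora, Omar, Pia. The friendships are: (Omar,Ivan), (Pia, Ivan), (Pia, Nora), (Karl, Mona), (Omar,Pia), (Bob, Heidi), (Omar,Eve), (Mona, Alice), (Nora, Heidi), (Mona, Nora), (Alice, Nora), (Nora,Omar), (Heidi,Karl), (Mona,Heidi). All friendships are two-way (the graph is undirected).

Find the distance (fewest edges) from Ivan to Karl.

4

Distance 0: Ivan.
Distance 1: Omar, Pia.
Distance 2: Eve, Nora.
Distance 3: Alice, Heidi, Mona.
Distance 4: Bob, Karl — contains Karl.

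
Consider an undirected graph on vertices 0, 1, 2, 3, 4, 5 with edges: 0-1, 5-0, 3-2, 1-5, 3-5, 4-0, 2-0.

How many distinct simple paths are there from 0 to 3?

0–1–5–3
0–2–3
0–5–3

3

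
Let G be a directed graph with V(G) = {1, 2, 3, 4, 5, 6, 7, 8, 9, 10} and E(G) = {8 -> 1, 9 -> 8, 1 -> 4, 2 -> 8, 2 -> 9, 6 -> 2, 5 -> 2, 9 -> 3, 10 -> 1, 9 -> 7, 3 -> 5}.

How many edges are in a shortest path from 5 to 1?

Distance 0: 5.
Distance 1: 2.
Distance 2: 8, 9.
Distance 3: 1, 3, 7 — contains 1.

3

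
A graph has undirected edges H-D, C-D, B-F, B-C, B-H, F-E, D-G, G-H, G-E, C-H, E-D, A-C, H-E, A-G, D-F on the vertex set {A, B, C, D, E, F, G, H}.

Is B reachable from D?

Yes

Explore from D.
Distance 1: reach C, E, F, G, H.
Distance 2: reach A, B.
Found B.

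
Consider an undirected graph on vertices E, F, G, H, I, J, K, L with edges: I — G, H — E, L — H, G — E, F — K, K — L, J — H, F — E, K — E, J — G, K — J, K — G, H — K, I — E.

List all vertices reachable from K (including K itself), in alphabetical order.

E, F, G, H, I, J, K, L

Start at K.
Its neighbours: E, F, G, H, J, L.
Then their neighbours: I.
Every vertex is now reached.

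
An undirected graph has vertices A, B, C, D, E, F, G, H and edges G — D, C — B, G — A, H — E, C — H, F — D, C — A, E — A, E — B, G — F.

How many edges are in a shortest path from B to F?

Distance 0: B.
Distance 1: C, E.
Distance 2: A, H.
Distance 3: G.
Distance 4: D, F — contains F.

4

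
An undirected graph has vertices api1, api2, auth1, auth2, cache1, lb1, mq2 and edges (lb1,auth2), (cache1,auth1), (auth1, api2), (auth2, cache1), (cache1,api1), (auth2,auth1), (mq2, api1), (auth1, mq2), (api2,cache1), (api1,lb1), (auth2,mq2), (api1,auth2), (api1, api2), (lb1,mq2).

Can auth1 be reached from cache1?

Yes

Explore from cache1.
Distance 1: reach api1, api2, auth1, auth2.
Found auth1.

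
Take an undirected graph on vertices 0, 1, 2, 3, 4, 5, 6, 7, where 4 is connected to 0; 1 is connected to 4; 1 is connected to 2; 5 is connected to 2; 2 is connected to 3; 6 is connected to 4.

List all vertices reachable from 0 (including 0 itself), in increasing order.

Start at 0.
Its neighbours: 4.
Then their neighbours: 1, 6.
Then next layer: 2.
Then next layer: 3, 5.
Nothing further is reachable.

0, 1, 2, 3, 4, 5, 6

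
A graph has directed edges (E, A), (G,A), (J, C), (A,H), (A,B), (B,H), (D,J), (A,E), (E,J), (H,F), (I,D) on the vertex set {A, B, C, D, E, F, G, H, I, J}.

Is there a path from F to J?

No

F has no outgoing edges, so nothing is reachable from it.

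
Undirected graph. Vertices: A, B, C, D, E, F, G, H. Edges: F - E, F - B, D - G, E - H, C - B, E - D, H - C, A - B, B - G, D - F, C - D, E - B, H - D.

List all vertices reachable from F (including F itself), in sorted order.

Start at F.
Its neighbours: B, D, E.
Then their neighbours: A, C, G, H.
Every vertex is now reached.

A, B, C, D, E, F, G, H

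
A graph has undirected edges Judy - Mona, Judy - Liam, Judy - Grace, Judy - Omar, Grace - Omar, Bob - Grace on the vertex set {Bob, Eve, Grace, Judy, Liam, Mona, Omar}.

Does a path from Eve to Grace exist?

No

Eve has no edges, so nothing is reachable from it.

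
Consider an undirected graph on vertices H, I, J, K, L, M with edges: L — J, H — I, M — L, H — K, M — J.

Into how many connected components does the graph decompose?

2

From H: component {H, I, K}.
From J: component {J, L, M}.
That's 2 components.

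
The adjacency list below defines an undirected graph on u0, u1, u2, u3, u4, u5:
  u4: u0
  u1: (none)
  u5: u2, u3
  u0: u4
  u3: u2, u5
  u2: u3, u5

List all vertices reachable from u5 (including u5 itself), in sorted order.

Start at u5.
Its neighbours: u2, u3.
Nothing further is reachable.

u2, u3, u5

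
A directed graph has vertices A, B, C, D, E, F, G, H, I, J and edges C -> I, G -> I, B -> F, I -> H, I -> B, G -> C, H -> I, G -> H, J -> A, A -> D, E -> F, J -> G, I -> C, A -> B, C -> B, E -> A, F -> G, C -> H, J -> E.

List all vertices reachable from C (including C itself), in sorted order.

B, C, F, G, H, I

Start at C.
Its neighbours: B, H, I.
Then their neighbours: F.
Then next layer: G.
Nothing further is reachable.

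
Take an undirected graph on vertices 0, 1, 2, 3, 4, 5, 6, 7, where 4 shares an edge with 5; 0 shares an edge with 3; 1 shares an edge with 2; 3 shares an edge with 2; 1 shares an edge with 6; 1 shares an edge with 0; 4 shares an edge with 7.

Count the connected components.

2

From 0: component {0, 1, 2, 3, 6}.
From 4: component {4, 5, 7}.
That's 2 components.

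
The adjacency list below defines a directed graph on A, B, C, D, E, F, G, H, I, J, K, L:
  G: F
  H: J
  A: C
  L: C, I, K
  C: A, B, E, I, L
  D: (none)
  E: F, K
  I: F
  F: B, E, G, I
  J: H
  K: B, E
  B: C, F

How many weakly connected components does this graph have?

3

From A: component {A, B, C, E, F, G, I, K, L}.
From D: component {D}.
From H: component {H, J}.
That's 3 components.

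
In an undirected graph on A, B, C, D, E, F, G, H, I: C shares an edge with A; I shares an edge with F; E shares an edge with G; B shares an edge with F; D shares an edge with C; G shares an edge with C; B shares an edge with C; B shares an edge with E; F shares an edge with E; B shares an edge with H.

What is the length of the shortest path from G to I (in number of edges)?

3

Distance 0: G.
Distance 1: C, E.
Distance 2: A, B, D, F.
Distance 3: H, I — contains I.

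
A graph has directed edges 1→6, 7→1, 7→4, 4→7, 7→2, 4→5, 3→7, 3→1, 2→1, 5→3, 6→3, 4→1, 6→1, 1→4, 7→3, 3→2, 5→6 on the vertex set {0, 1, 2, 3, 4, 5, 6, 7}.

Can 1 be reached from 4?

Yes

Explore from 4.
Distance 1: reach 1, 5, 7.
Found 1.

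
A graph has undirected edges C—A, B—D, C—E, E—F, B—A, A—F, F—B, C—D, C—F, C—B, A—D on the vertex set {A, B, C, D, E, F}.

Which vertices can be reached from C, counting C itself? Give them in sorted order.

Start at C.
Its neighbours: A, B, D, E, F.
Every vertex is now reached.

A, B, C, D, E, F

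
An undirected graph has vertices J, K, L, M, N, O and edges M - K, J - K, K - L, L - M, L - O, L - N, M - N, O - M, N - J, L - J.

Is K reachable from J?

Yes

Explore from J.
Distance 1: reach K, L, N.
Found K.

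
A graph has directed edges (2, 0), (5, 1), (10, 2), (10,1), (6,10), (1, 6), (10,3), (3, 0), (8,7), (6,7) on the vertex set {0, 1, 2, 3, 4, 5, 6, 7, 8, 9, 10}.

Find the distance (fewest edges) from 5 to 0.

Distance 0: 5.
Distance 1: 1.
Distance 2: 6.
Distance 3: 7, 10.
Distance 4: 2, 3.
Distance 5: 0 — contains 0.

5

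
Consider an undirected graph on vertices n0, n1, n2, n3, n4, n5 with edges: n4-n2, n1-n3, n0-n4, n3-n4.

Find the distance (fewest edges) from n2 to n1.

3

Distance 0: n2.
Distance 1: n4.
Distance 2: n0, n3.
Distance 3: n1 — contains n1.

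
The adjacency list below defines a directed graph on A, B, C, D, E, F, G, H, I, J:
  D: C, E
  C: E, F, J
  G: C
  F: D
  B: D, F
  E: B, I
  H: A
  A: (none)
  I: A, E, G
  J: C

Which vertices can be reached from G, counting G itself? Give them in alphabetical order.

A, B, C, D, E, F, G, I, J

Start at G.
Its neighbours: C.
Then their neighbours: E, F, J.
Then next layer: B, D, I.
Then next layer: A.
Nothing further is reachable.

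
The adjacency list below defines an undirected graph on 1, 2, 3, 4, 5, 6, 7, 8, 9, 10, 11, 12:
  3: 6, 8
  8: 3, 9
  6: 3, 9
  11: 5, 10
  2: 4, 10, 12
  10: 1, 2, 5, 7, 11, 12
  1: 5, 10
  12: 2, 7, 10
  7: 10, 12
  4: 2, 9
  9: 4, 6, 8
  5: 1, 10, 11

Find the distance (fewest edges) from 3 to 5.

6

Distance 0: 3.
Distance 1: 6, 8.
Distance 2: 9.
Distance 3: 4.
Distance 4: 2.
Distance 5: 10, 12.
Distance 6: 1, 5, 7, 11 — contains 5.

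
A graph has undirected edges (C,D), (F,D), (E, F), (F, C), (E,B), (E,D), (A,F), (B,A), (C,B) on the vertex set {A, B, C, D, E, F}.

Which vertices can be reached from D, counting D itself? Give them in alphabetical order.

A, B, C, D, E, F

Start at D.
Its neighbours: C, E, F.
Then their neighbours: A, B.
Every vertex is now reached.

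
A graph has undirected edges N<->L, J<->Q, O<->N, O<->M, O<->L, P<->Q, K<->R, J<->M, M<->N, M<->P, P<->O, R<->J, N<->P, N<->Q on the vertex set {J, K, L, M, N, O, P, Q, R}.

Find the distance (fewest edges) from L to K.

Distance 0: L.
Distance 1: N, O.
Distance 2: M, P, Q.
Distance 3: J.
Distance 4: R.
Distance 5: K — contains K.

5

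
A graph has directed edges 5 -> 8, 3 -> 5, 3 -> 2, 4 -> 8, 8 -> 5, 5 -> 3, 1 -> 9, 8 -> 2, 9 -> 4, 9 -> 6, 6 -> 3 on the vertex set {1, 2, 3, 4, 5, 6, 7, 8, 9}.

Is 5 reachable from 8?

Explore from 8.
Distance 1: reach 2, 5.
Found 5.

Yes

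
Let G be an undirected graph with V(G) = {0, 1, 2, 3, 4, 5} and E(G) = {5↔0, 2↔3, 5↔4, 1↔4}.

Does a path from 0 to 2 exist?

Explore from 0.
Distance 1: reach 5.
Distance 2: reach 4.
Distance 3: reach 1.
The search is exhausted without reaching 2; it lies in a different component.

No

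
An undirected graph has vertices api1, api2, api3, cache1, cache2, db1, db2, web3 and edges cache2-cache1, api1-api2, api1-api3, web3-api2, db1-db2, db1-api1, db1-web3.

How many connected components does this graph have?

From api1: component {api1, api2, api3, db1, db2, web3}.
From cache1: component {cache1, cache2}.
That's 2 components.

2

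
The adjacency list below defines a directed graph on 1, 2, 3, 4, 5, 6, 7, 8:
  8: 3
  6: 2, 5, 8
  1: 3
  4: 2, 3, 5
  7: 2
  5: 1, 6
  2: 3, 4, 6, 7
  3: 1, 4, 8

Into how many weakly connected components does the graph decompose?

From 1: component {1, 2, 3, 4, 5, 6, 7, 8}.
That's 1 component.

1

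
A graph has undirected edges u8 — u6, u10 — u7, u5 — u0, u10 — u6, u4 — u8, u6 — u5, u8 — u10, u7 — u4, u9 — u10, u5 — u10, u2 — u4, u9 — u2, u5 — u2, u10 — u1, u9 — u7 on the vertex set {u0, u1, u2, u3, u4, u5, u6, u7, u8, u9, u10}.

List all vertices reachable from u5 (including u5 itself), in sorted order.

Start at u5.
Its neighbours: u0, u2, u6, u10.
Then their neighbours: u1, u4, u7, u8, u9.
Nothing further is reachable.

u0, u1, u2, u4, u5, u6, u7, u8, u9, u10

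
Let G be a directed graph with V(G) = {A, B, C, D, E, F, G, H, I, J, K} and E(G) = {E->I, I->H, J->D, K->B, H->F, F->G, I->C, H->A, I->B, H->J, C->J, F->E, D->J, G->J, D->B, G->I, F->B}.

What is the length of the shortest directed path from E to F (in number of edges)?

Distance 0: E.
Distance 1: I.
Distance 2: B, C, H.
Distance 3: A, F, J — contains F.

3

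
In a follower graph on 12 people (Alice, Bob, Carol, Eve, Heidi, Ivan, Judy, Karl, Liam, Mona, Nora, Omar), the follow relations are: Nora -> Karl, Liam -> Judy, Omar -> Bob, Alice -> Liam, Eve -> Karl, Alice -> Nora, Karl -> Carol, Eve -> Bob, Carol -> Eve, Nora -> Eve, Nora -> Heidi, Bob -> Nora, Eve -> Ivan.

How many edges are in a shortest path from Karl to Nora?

4

Distance 0: Karl.
Distance 1: Carol.
Distance 2: Eve.
Distance 3: Bob, Ivan.
Distance 4: Nora — contains Nora.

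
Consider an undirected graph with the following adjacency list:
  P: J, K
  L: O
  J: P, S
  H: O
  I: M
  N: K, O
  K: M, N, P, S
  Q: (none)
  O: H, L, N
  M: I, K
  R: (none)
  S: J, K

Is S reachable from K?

Yes

Explore from K.
Distance 1: reach M, N, P, S.
Found S.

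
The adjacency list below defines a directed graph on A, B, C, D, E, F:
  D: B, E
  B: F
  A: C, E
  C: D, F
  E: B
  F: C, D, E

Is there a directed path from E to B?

Yes

Explore from E.
Distance 1: reach B.
Found B.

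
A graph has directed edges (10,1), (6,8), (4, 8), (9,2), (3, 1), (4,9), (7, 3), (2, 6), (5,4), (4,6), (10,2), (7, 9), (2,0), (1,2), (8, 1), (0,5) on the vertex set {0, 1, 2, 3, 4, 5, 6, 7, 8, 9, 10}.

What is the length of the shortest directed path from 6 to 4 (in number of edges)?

6

Distance 0: 6.
Distance 1: 8.
Distance 2: 1.
Distance 3: 2.
Distance 4: 0.
Distance 5: 5.
Distance 6: 4 — contains 4.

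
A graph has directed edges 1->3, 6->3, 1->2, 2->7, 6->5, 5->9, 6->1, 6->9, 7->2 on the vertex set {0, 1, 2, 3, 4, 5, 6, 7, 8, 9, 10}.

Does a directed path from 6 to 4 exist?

Explore from 6.
Distance 1: reach 1, 3, 5, 9.
Distance 2: reach 2.
Distance 3: reach 7.
The search from 6 is exhausted; no directed path reaches 4.

No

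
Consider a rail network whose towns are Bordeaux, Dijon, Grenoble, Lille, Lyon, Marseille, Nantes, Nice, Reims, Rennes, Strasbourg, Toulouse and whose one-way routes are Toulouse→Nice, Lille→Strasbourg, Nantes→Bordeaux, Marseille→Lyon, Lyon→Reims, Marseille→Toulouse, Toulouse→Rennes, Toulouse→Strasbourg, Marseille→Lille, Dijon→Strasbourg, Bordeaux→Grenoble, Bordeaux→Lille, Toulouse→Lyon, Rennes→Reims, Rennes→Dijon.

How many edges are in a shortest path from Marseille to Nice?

2

Distance 0: Marseille.
Distance 1: Lille, Lyon, Toulouse.
Distance 2: Nice, Reims, Rennes, Strasbourg — contains Nice.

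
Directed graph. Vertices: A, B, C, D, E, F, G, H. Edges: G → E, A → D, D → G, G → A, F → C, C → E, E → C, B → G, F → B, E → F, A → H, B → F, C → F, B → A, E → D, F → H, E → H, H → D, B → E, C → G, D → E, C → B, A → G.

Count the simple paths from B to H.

29

B→A→D→E→C→F→H
B→A→D→E→F→H
B→A→D→E→H
B→A→D→G→E→C→F→H
B→A→D→G→E→F→H
B→A→D→G→E→H
B→A→G→E→C→F→H
B→A→G→E→F→H
... and 21 more.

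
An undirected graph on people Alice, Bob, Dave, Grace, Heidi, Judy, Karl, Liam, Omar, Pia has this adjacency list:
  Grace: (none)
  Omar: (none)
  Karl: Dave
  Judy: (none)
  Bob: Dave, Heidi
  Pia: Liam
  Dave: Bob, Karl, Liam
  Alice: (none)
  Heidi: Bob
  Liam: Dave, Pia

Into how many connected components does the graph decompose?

5

From Alice: component {Alice}.
From Bob: component {Bob, Dave, Heidi, Karl, Liam, Pia}.
From Grace: component {Grace}.
From Judy: component {Judy}.
From Omar: component {Omar}.
That's 5 components.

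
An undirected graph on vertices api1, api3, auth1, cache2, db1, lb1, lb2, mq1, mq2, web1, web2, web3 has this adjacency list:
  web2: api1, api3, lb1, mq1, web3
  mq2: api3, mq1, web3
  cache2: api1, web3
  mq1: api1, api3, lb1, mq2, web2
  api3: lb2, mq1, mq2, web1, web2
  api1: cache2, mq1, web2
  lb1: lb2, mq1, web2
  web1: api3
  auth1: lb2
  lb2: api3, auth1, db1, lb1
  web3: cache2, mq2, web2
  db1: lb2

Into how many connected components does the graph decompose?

1

From api1: component {api1, api3, auth1, cache2, db1, lb1, lb2, mq1, mq2, web1, web2, web3}.
That's 1 component.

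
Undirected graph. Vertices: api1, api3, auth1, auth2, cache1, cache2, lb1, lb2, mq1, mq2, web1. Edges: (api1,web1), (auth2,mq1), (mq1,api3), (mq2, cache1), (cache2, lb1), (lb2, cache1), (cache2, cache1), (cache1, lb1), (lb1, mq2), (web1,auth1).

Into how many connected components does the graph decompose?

3

From api1: component {api1, auth1, web1}.
From api3: component {api3, auth2, mq1}.
From cache1: component {cache1, cache2, lb1, lb2, mq2}.
That's 3 components.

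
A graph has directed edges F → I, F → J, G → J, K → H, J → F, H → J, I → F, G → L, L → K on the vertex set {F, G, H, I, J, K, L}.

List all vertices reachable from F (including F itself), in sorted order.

Start at F.
Its neighbours: I, J.
Nothing further is reachable.

F, I, J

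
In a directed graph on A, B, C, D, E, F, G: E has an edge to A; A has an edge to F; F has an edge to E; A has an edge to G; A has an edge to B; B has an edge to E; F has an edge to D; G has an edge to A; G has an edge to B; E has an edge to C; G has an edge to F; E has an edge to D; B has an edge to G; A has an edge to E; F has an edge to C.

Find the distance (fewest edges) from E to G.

Distance 0: E.
Distance 1: A, C, D.
Distance 2: B, F, G — contains G.

2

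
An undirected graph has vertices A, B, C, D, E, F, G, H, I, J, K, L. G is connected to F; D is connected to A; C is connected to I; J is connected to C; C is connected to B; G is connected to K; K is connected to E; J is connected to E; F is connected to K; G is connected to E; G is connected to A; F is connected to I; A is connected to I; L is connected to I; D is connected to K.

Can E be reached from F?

Yes

Explore from F.
Distance 1: reach G, I, K.
Distance 2: reach A, C, D, E, L.
Found E.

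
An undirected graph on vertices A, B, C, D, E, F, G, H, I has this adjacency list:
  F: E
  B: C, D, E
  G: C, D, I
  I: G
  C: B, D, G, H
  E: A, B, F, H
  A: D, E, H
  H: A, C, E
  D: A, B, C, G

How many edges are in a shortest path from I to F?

Distance 0: I.
Distance 1: G.
Distance 2: C, D.
Distance 3: A, B, H.
Distance 4: E.
Distance 5: F — contains F.

5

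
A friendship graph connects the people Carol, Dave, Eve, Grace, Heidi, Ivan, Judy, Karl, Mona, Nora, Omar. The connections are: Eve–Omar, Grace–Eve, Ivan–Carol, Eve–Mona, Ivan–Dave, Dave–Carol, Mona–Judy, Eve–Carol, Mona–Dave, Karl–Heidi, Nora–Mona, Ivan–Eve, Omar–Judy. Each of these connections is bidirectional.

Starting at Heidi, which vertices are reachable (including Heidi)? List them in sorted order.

Heidi, Karl

Start at Heidi.
Its neighbours: Karl.
Nothing further is reachable.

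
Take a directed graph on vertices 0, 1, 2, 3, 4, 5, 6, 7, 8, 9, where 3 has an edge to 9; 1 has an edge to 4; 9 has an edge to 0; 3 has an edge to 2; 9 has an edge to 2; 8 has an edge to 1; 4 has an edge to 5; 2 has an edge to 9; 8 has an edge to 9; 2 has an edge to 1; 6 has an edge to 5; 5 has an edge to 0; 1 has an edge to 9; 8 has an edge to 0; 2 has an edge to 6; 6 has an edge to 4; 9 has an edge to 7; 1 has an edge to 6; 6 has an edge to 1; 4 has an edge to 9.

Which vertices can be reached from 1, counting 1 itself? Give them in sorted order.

0, 1, 2, 4, 5, 6, 7, 9

Start at 1.
Its neighbours: 4, 6, 9.
Then their neighbours: 0, 2, 5, 7.
Nothing further is reachable.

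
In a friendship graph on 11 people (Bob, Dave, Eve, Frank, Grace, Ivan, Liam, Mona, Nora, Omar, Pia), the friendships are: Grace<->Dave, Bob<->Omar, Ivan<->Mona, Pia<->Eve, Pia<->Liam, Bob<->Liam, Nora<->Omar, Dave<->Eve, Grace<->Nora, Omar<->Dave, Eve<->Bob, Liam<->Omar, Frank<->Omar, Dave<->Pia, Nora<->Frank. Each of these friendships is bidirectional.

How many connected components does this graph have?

2

From Bob: component {Bob, Dave, Eve, Frank, Grace, Liam, Nora, Omar, Pia}.
From Ivan: component {Ivan, Mona}.
That's 2 components.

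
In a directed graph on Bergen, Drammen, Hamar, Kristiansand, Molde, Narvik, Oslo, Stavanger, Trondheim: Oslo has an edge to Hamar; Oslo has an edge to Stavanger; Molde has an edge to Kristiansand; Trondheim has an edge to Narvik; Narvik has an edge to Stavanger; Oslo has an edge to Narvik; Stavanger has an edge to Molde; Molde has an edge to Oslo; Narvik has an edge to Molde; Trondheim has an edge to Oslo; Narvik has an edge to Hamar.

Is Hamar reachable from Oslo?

Explore from Oslo.
Distance 1: reach Hamar, Narvik, Stavanger.
Found Hamar.

Yes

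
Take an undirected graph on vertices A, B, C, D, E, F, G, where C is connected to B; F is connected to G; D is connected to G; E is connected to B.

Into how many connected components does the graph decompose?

From A: component {A}.
From B: component {B, C, E}.
From D: component {D, F, G}.
That's 3 components.

3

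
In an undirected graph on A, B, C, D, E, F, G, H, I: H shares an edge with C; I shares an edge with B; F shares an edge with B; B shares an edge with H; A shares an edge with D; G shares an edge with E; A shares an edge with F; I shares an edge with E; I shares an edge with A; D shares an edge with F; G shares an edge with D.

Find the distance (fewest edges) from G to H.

4

Distance 0: G.
Distance 1: D, E.
Distance 2: A, F, I.
Distance 3: B.
Distance 4: H — contains H.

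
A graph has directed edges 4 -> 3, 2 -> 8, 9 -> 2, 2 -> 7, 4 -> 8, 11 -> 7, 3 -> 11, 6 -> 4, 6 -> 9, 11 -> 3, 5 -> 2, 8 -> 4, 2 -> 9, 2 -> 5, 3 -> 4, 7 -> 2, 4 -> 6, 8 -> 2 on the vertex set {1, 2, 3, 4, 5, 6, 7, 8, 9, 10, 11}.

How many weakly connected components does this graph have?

3

From 1: component {1}.
From 2: component {2, 3, 4, 5, 6, 7, 8, 9, 11}.
From 10: component {10}.
That's 3 components.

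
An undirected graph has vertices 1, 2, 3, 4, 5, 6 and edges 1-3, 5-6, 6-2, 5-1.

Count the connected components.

2

From 1: component {1, 2, 3, 5, 6}.
From 4: component {4}.
That's 2 components.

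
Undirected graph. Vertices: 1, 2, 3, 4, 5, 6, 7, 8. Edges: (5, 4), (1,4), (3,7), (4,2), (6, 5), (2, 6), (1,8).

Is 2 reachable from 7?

No

Explore from 7.
Distance 1: reach 3.
The search is exhausted without reaching 2; it lies in a different component.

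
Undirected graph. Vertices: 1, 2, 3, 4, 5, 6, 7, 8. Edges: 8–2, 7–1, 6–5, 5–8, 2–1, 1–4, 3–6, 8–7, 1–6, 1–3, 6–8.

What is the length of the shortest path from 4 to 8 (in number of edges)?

Distance 0: 4.
Distance 1: 1.
Distance 2: 2, 3, 6, 7.
Distance 3: 5, 8 — contains 8.

3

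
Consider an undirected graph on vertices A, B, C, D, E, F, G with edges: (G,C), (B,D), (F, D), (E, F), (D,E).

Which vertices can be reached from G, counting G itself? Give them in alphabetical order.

C, G

Start at G.
Its neighbours: C.
Nothing further is reachable.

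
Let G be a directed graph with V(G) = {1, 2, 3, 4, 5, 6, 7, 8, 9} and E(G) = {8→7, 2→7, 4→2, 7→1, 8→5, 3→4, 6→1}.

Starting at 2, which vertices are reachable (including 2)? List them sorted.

1, 2, 7

Start at 2.
Its neighbours: 7.
Then their neighbours: 1.
Nothing further is reachable.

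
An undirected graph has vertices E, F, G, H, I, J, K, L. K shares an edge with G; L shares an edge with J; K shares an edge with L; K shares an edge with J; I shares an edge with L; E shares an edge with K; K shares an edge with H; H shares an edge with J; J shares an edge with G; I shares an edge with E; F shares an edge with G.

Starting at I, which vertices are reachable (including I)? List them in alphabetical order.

E, F, G, H, I, J, K, L

Start at I.
Its neighbours: E, L.
Then their neighbours: J, K.
Then next layer: G, H.
Then next layer: F.
Every vertex is now reached.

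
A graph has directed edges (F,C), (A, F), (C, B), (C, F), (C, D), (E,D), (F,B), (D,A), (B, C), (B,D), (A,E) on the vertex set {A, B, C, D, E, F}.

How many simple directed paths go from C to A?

3

C→B→D→A
C→D→A
C→F→B→D→A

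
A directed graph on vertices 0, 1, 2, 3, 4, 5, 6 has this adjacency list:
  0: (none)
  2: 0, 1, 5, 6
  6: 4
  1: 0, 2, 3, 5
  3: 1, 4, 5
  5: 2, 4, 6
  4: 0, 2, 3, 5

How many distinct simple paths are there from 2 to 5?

7

2→1→3→4→5
2→1→3→5
2→1→5
2→5
2→6→4→3→1→5
2→6→4→3→5
2→6→4→5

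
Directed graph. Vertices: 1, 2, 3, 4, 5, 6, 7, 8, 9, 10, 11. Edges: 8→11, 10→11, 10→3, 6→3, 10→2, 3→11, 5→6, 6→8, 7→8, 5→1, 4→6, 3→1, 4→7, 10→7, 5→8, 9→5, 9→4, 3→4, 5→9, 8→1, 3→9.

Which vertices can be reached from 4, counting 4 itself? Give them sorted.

Start at 4.
Its neighbours: 6, 7.
Then their neighbours: 3, 8.
Then next layer: 1, 9, 11.
Then next layer: 5.
Nothing further is reachable.

1, 3, 4, 5, 6, 7, 8, 9, 11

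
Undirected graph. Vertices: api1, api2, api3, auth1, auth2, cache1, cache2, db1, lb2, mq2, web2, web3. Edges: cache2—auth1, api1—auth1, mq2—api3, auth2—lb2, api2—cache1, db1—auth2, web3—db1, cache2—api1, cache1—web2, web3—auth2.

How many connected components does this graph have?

From api1: component {api1, auth1, cache2}.
From api2: component {api2, cache1, web2}.
From api3: component {api3, mq2}.
From auth2: component {auth2, db1, lb2, web3}.
That's 4 components.

4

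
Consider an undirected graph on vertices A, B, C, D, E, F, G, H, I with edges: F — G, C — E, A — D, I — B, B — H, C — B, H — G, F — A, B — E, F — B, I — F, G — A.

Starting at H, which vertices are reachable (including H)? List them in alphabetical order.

Start at H.
Its neighbours: B, G.
Then their neighbours: A, C, E, F, I.
Then next layer: D.
Every vertex is now reached.

A, B, C, D, E, F, G, H, I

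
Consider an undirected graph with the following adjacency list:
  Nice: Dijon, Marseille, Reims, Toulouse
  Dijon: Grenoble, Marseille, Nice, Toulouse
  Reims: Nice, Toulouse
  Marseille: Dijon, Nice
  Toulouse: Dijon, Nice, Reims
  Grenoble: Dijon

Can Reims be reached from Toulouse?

Yes

Explore from Toulouse.
Distance 1: reach Dijon, Nice, Reims.
Found Reims.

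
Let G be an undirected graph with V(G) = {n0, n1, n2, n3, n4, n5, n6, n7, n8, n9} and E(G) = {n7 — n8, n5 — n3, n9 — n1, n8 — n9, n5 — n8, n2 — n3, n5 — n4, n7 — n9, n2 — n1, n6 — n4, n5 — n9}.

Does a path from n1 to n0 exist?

Explore from n1.
Distance 1: reach n2, n9.
Distance 2: reach n3, n5, n7, n8.
Distance 3: reach n4.
Distance 4: reach n6.
The search is exhausted without reaching n0; it lies in a different component.

No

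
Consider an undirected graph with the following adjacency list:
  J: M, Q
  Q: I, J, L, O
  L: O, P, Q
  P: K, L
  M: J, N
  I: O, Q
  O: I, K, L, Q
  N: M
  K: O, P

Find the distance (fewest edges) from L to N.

4

Distance 0: L.
Distance 1: O, P, Q.
Distance 2: I, J, K.
Distance 3: M.
Distance 4: N — contains N.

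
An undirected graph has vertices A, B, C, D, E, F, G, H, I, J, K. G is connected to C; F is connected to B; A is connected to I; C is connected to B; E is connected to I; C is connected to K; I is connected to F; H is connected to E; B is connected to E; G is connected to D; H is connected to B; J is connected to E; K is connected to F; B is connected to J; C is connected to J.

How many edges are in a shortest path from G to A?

Distance 0: G.
Distance 1: C, D.
Distance 2: B, J, K.
Distance 3: E, F, H.
Distance 4: I.
Distance 5: A — contains A.

5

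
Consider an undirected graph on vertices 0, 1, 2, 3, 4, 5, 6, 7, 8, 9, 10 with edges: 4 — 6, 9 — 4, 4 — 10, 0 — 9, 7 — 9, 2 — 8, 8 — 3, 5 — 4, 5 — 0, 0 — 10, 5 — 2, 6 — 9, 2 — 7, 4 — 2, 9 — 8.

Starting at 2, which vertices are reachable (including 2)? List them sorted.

0, 2, 3, 4, 5, 6, 7, 8, 9, 10

Start at 2.
Its neighbours: 4, 5, 7, 8.
Then their neighbours: 0, 3, 6, 9, 10.
Nothing further is reachable.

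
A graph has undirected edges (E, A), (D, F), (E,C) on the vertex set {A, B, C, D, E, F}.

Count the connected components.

From A: component {A, C, E}.
From B: component {B}.
From D: component {D, F}.
That's 3 components.

3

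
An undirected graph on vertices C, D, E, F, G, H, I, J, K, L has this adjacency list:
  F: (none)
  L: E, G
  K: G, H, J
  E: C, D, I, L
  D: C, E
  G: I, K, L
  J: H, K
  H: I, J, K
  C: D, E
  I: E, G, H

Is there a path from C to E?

Explore from C.
Distance 1: reach D, E.
Found E.

Yes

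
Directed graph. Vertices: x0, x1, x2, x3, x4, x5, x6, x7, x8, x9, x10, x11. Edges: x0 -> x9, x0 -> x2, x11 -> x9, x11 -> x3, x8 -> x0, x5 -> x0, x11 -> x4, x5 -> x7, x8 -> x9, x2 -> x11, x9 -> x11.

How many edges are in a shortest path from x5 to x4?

4

Distance 0: x5.
Distance 1: x0, x7.
Distance 2: x2, x9.
Distance 3: x11.
Distance 4: x3, x4 — contains x4.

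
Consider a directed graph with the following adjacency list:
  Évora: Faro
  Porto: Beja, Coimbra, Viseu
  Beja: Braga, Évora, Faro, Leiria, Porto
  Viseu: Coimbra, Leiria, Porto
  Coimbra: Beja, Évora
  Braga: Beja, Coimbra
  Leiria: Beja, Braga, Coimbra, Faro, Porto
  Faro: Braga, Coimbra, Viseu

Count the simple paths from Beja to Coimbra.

Beja→Braga→Coimbra
Beja→Évora→Faro→Braga→Coimbra
Beja→Évora→Faro→Coimbra
Beja→Évora→Faro→Viseu→Coimbra
Beja→Évora→Faro→Viseu→Leiria→Braga→Coimbra
Beja→Évora→Faro→Viseu→Leiria→Coimbra
Beja→Évora→Faro→Viseu→Leiria→Porto→Coimbra
Beja→Évora→Faro→Viseu→Porto→Coimbra
... and 21 more.

29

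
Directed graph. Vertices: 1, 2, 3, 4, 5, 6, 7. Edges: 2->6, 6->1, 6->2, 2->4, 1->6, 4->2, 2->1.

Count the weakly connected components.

From 1: component {1, 2, 4, 6}.
From 3: component {3}.
From 5: component {5}.
From 7: component {7}.
That's 4 components.

4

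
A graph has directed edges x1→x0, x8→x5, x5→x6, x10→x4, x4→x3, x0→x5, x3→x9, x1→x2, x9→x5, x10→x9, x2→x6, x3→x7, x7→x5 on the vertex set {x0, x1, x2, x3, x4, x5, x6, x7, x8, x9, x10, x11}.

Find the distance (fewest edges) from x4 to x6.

4

Distance 0: x4.
Distance 1: x3.
Distance 2: x7, x9.
Distance 3: x5.
Distance 4: x6 — contains x6.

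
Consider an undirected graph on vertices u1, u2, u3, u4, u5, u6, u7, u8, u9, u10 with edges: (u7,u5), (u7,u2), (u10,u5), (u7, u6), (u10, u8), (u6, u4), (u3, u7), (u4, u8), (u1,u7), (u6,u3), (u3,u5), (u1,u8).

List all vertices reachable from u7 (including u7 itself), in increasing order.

u1, u2, u3, u4, u5, u6, u7, u8, u10

Start at u7.
Its neighbours: u1, u2, u3, u5, u6.
Then their neighbours: u4, u8, u10.
Nothing further is reachable.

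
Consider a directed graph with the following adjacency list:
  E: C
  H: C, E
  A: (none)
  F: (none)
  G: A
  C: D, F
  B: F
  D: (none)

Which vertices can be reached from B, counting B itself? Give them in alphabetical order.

B, F

Start at B.
Its neighbours: F.
Nothing further is reachable.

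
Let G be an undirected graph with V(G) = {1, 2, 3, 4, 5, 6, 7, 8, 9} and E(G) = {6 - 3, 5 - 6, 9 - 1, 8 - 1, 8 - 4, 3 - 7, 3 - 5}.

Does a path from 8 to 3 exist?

Explore from 8.
Distance 1: reach 1, 4.
Distance 2: reach 9.
The search is exhausted without reaching 3; it lies in a different component.

No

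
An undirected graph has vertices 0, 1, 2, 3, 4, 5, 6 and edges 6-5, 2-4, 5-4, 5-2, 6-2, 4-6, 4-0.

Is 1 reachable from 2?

Explore from 2.
Distance 1: reach 4, 5, 6.
Distance 2: reach 0.
The search is exhausted without reaching 1; it lies in a different component.

No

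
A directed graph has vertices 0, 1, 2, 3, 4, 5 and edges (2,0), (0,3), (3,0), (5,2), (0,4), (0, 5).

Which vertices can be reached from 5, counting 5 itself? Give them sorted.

Start at 5.
Its neighbours: 2.
Then their neighbours: 0.
Then next layer: 3, 4.
Nothing further is reachable.

0, 2, 3, 4, 5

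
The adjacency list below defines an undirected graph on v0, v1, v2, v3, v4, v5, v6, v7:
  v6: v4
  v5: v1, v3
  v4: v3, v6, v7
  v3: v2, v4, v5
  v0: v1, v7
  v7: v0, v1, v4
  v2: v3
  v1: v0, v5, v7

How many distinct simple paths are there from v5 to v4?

3

v5–v1–v0–v7–v4
v5–v1–v7–v4
v5–v3–v4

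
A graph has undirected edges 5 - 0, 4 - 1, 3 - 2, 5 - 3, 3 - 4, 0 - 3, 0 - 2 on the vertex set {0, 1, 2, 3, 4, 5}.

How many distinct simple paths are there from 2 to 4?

2–0–3–4
2–0–5–3–4
2–3–4

3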